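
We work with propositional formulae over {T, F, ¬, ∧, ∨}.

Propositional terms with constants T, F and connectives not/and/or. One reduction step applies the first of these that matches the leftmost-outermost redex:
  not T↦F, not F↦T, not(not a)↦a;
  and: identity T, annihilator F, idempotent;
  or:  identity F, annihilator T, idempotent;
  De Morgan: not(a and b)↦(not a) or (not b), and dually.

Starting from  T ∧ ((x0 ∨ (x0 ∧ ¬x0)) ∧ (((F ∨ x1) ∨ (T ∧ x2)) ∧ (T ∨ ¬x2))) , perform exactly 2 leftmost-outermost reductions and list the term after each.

  start: T ∧ ((x0 ∨ (x0 ∧ ¬x0)) ∧ (((F ∨ x1) ∨ (T ∧ x2)) ∧ (T ∨ ¬x2)))
  step 1: (x0 ∨ (x0 ∧ ¬x0)) ∧ (((F ∨ x1) ∨ (T ∧ x2)) ∧ (T ∨ ¬x2))
  step 2: (x0 ∨ (x0 ∧ ¬x0)) ∧ ((x1 ∨ (T ∧ x2)) ∧ (T ∨ ¬x2))

Answer: after 2 steps: (x0 ∨ (x0 ∧ ¬x0)) ∧ ((x1 ∨ (T ∧ x2)) ∧ (T ∨ ¬x2))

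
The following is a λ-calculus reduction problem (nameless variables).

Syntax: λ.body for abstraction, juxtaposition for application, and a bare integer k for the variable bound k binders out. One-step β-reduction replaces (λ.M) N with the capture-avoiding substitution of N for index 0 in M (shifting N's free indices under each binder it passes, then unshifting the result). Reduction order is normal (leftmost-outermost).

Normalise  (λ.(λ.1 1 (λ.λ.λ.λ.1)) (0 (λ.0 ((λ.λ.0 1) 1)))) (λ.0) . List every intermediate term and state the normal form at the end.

Answer: normal form = λ.λ.λ.λ.1  (in 4 steps)

Reduction:
  start: (λ.(λ.1 1 (λ.λ.λ.λ.1)) (0 (λ.0 ((λ.λ.0 1) 1)))) (λ.0)
  →1  (λ.(λ.0) (λ.0) (λ.λ.λ.λ.1)) ((λ.0) (λ.0 ((λ.λ.0 1) (λ.0))))
  →2  (λ.0) (λ.0) (λ.λ.λ.λ.1)
  →3  (λ.0) (λ.λ.λ.λ.1)
  →4  λ.λ.λ.λ.1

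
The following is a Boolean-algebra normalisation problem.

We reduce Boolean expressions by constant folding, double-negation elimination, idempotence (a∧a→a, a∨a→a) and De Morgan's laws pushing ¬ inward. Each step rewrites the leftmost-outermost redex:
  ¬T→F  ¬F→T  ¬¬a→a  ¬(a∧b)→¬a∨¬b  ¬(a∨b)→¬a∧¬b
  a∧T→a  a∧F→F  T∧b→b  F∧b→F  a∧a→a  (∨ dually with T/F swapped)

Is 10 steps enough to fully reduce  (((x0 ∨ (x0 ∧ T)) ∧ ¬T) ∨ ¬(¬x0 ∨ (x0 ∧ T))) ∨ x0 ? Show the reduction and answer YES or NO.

  start: (((x0 ∨ (x0 ∧ T)) ∧ ¬T) ∨ ¬(¬x0 ∨ (x0 ∧ T))) ∨ x0
  step 1: (((x0 ∨ x0) ∧ ¬T) ∨ ¬(¬x0 ∨ (x0 ∧ T))) ∨ x0
  step 2: ((x0 ∧ ¬T) ∨ ¬(¬x0 ∨ (x0 ∧ T))) ∨ x0
  step 3: ((x0 ∧ F) ∨ ¬(¬x0 ∨ (x0 ∧ T))) ∨ x0
  step 4: (F ∨ ¬(¬x0 ∨ (x0 ∧ T))) ∨ x0
  step 5: ¬(¬x0 ∨ (x0 ∧ T)) ∨ x0
  step 6: (¬¬x0 ∧ ¬(x0 ∧ T)) ∨ x0
  step 7: (x0 ∧ ¬(x0 ∧ T)) ∨ x0
  step 8: (x0 ∧ (¬x0 ∨ ¬T)) ∨ x0
  step 9: (x0 ∧ (¬x0 ∨ F)) ∨ x0
  step 10: (x0 ∧ ¬x0) ∨ x0

Answer: YES — reaches normal form (x0 ∧ ¬x0) ∨ x0 in 10 ≤ 10 steps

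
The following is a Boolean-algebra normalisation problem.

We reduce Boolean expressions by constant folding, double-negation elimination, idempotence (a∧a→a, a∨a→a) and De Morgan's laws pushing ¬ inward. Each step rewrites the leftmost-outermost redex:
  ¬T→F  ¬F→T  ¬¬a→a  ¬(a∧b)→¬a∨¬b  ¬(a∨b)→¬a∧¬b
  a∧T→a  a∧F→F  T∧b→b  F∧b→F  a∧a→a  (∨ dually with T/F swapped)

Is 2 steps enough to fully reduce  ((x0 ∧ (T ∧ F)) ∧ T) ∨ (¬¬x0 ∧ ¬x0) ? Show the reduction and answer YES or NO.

  start: ((x0 ∧ (T ∧ F)) ∧ T) ∨ (¬¬x0 ∧ ¬x0)
  step 1: (x0 ∧ (T ∧ F)) ∨ (¬¬x0 ∧ ¬x0)
  step 2: (x0 ∧ F) ∨ (¬¬x0 ∧ ¬x0)

Answer: NO — after 2 steps the term is (x0 ∧ F) ∨ (¬¬x0 ∧ ¬x0), not yet normal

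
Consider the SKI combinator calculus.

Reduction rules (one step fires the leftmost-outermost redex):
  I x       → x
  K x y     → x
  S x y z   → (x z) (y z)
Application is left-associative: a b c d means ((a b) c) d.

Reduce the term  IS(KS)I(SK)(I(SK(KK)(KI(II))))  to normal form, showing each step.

Answer: normal form = S(SK)I  (in 8 steps)

Working:
  start: IS(KS)I(SK)(I(SK(KK)(KI(II))))
  [1] S(KS)I(SK)(I(SK(KK)(KI(II))))
  [2] KS(SK)(I(SK))(I(SK(KK)(KI(II))))
  [3] S(I(SK))(I(SK(KK)(KI(II))))
  [4] S(SK)(I(SK(KK)(KI(II))))
  [5] S(SK)(SK(KK)(KI(II)))
  [6] S(SK)(K(KI(II))(KK(KI(II))))
  [7] S(SK)(KI(II))
  [8] S(SK)I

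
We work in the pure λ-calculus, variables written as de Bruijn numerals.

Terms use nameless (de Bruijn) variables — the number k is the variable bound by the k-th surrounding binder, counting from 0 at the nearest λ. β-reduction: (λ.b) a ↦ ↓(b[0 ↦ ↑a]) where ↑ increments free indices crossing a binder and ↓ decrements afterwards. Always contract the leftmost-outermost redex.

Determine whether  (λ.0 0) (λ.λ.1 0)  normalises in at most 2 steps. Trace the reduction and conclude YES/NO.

Answer: NO — after 2 steps the term is λ.(λ.λ.1 0) 0, not yet normal

Working:
  start: (λ.0 0) (λ.λ.1 0)
  [1] (λ.λ.1 0) (λ.λ.1 0)
  [2] λ.(λ.λ.1 0) 0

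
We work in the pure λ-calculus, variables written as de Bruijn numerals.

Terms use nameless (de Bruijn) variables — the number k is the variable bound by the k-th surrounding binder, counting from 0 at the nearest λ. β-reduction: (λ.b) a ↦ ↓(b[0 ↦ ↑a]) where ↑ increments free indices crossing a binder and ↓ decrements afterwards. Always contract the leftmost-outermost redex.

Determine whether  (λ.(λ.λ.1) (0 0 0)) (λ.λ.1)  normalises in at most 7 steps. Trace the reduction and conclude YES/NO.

Answer: YES — reaches normal form λ.λ.λ.1 in 4 ≤ 7 steps

Reduction:
  start: (λ.(λ.λ.1) (0 0 0)) (λ.λ.1)
  step 1: (λ.λ.1) ((λ.λ.1) (λ.λ.1) (λ.λ.1))
  step 2: λ.(λ.λ.1) (λ.λ.1) (λ.λ.1)
  step 3: λ.(λ.λ.λ.1) (λ.λ.1)
  step 4: λ.λ.λ.1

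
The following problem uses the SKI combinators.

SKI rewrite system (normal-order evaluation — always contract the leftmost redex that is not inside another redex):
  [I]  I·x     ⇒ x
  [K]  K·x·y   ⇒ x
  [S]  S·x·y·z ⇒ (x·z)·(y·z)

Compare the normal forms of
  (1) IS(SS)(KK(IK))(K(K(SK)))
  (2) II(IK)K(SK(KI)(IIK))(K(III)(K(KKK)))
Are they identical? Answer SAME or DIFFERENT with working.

Term A:
  start: IS(SS)(KK(IK))(K(K(SK)))
  →1  S(SS)(KK(IK))(K(K(SK)))
  →2  SS(K(K(SK)))(KK(IK)(K(K(SK))))
  →3  S(KK(IK)(K(K(SK))))(K(K(SK))(KK(IK)(K(K(SK)))))
  →4  S(K(K(K(SK))))(K(K(SK))(KK(IK)(K(K(SK)))))
  →5  S(K(K(K(SK))))(K(SK))

Term B:
  start: II(IK)K(SK(KI)(IIK))(K(III)(K(KKK)))
  →1  I(IK)K(SK(KI)(IIK))(K(III)(K(KKK)))
  →2  IKK(SK(KI)(IIK))(K(III)(K(KKK)))
  →3  KK(SK(KI)(IIK))(K(III)(K(KKK)))
  →4  K(K(III)(K(KKK)))
  →5  K(III)
  →6  K(II)
  →7  KI

Answer: DIFFERENT — A ⇓ S(K(K(K(SK))))(K(SK)), B ⇓ KI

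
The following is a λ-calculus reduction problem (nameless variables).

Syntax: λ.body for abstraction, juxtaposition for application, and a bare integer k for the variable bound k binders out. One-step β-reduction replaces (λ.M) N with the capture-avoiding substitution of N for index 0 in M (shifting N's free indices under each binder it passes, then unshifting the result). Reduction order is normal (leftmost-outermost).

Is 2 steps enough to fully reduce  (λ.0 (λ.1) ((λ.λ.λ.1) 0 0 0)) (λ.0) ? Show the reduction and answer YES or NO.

Answer: NO — after 2 steps the term is (λ.λ.0) ((λ.λ.λ.1) (λ.0) (λ.0) (λ.0)), not yet normal

Working:
  start: (λ.0 (λ.1) ((λ.λ.λ.1) 0 0 0)) (λ.0)
  →1  (λ.0) (λ.λ.0) ((λ.λ.λ.1) (λ.0) (λ.0) (λ.0))
  →2  (λ.λ.0) ((λ.λ.λ.1) (λ.0) (λ.0) (λ.0))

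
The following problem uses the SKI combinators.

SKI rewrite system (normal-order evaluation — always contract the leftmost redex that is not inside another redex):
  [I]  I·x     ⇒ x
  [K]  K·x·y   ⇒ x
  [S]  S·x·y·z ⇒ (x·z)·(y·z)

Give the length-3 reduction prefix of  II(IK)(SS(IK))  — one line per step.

Answer: after 3 steps: K(SS(IK))

Working:
  start: II(IK)(SS(IK))
  step 1: I(IK)(SS(IK))
  step 2: IK(SS(IK))
  step 3: K(SS(IK))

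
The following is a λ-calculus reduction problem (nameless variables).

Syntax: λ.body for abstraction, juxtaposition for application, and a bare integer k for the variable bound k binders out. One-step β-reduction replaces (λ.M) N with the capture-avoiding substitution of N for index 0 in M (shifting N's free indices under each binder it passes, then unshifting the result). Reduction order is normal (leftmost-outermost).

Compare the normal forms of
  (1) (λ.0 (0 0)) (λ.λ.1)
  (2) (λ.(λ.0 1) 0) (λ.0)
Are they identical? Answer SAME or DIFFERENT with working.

Term A:
  start: (λ.0 (0 0)) (λ.λ.1)
  [1] (λ.λ.1) ((λ.λ.1) (λ.λ.1))
  [2] λ.(λ.λ.1) (λ.λ.1)
  [3] λ.λ.λ.λ.1

Term B:
  start: (λ.(λ.0 1) 0) (λ.0)
  [1] (λ.0 (λ.0)) (λ.0)
  [2] (λ.0) (λ.0)
  [3] λ.0

Answer: DIFFERENT — A ⇓ λ.λ.λ.λ.1, B ⇓ λ.0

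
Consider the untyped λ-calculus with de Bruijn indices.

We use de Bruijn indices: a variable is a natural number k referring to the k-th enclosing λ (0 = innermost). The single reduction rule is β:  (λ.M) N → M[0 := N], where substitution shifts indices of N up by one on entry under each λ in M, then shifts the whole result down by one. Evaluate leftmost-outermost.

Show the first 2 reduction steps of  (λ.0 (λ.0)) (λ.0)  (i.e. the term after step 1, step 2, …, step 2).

Answer: after 2 steps: λ.0

Derivation:
  start: (λ.0 (λ.0)) (λ.0)
  step 1: (λ.0) (λ.0)
  step 2: λ.0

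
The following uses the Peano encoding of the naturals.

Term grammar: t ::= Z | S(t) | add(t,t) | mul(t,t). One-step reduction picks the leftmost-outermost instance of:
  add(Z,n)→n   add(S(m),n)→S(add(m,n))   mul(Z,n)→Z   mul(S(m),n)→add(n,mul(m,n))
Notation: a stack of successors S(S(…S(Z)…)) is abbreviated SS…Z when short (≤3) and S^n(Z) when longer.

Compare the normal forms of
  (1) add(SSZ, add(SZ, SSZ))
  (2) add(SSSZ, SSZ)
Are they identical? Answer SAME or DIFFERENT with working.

Answer: SAME — A ⇓ S^5(Z), B ⇓ S^5(Z)

Reduction:
Term A:
  start: add(SSZ, add(SZ, SSZ))
  step 1: S(add(SZ, add(SZ, SSZ)))
  step 2: S(S(add(Z, add(SZ, SSZ))))
  step 3: S(S(add(SZ, SSZ)))
  step 4: S(S(S(add(Z, SSZ))))
  step 5: S^5(Z)

Term B:
  start: add(SSSZ, SSZ)
  step 1: S(add(SSZ, SSZ))
  step 2: S(S(add(SZ, SSZ)))
  step 3: S(S(S(add(Z, SSZ))))
  step 4: S^5(Z)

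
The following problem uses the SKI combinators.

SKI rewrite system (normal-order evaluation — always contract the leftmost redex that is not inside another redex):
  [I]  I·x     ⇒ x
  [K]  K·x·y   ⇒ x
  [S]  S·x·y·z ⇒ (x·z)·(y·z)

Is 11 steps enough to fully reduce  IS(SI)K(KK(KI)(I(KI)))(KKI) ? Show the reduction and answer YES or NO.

Answer: YES — reaches normal form KI in 8 ≤ 11 steps

Reduction:
  start: IS(SI)K(KK(KI)(I(KI)))(KKI)
  [1] S(SI)K(KK(KI)(I(KI)))(KKI)
  [2] SI(KK(KI)(I(KI)))(K(KK(KI)(I(KI))))(KKI)
  [3] I(K(KK(KI)(I(KI))))(KK(KI)(I(KI))(K(KK(KI)(I(KI)))))(KKI)
  [4] K(KK(KI)(I(KI)))(KK(KI)(I(KI))(K(KK(KI)(I(KI)))))(KKI)
  [5] KK(KI)(I(KI))(KKI)
  [6] K(I(KI))(KKI)
  [7] I(KI)
  [8] KI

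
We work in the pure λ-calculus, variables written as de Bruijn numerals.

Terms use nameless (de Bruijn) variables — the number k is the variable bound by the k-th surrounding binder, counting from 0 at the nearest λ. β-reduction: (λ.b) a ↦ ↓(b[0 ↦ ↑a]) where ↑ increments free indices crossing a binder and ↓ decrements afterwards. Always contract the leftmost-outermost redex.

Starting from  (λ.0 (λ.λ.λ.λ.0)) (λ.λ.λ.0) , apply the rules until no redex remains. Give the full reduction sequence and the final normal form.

  start: (λ.0 (λ.λ.λ.λ.0)) (λ.λ.λ.0)
  [1] (λ.λ.λ.0) (λ.λ.λ.λ.0)
  [2] λ.λ.0

Answer: normal form = λ.λ.0  (in 2 steps)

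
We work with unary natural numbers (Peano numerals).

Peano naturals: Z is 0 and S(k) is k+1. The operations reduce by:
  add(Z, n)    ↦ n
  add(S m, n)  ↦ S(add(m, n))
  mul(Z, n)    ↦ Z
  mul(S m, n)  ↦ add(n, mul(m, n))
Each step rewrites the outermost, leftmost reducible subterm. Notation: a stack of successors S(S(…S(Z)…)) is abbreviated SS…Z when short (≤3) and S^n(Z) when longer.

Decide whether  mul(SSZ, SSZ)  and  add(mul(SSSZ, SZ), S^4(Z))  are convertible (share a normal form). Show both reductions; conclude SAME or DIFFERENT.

Answer: DIFFERENT — A ⇓ S^4(Z), B ⇓ S^7(Z)

Derivation:
Term A:
  start: mul(SSZ, SSZ)
  step 1: add(SSZ, mul(SZ, SSZ))
  step 2: S(add(SZ, mul(SZ, SSZ)))
  step 3: S(S(add(Z, mul(SZ, SSZ))))
  step 4: S(S(mul(SZ, SSZ)))
  step 5: S(S(add(SSZ, mul(Z, SSZ))))
  step 6: S(S(S(add(SZ, mul(Z, SSZ)))))
  step 7: S(S(S(S(add(Z, mul(Z, SSZ))))))
  step 8: S(S(S(S(mul(Z, SSZ)))))
  step 9: S^4(Z)

Term B:
  start: add(mul(SSSZ, SZ), S^4(Z))
  step 1: add(add(SZ, mul(SSZ, SZ)), S^4(Z))
  step 2: add(S(add(Z, mul(SSZ, SZ))), S^4(Z))
  step 3: S(add(add(Z, mul(SSZ, SZ)), S^4(Z)))
  step 4: S(add(mul(SSZ, SZ), S^4(Z)))
  step 5: S(add(add(SZ, mul(SZ, SZ)), S^4(Z)))
  step 6: S(add(S(add(Z, mul(SZ, SZ))), S^4(Z)))
  step 7: S(S(add(add(Z, mul(SZ, SZ)), S^4(Z))))
  step 8: S(S(add(mul(SZ, SZ), S^4(Z))))
  step 9: S(S(add(add(SZ, mul(Z, SZ)), S^4(Z))))
  step 10: S(S(add(S(add(Z, mul(Z, SZ))), S^4(Z))))
  step 11: S(S(S(add(add(Z, mul(Z, SZ)), S^4(Z)))))
  step 12: S(S(S(add(mul(Z, SZ), S^4(Z)))))
  step 13: S(S(S(add(Z, S^4(Z)))))
  step 14: S^7(Z)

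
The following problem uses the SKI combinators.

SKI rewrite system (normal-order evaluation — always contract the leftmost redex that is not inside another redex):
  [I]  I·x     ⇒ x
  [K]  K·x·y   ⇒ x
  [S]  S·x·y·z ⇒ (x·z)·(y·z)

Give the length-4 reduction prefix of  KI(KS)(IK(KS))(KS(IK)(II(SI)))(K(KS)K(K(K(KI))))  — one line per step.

  start: KI(KS)(IK(KS))(KS(IK)(II(SI)))(K(KS)K(K(K(KI))))
  [1] I(IK(KS))(KS(IK)(II(SI)))(K(KS)K(K(K(KI))))
  [2] IK(KS)(KS(IK)(II(SI)))(K(KS)K(K(K(KI))))
  [3] K(KS)(KS(IK)(II(SI)))(K(KS)K(K(K(KI))))
  [4] KS(K(KS)K(K(K(KI))))

Answer: after 4 steps: KS(K(KS)K(K(K(KI))))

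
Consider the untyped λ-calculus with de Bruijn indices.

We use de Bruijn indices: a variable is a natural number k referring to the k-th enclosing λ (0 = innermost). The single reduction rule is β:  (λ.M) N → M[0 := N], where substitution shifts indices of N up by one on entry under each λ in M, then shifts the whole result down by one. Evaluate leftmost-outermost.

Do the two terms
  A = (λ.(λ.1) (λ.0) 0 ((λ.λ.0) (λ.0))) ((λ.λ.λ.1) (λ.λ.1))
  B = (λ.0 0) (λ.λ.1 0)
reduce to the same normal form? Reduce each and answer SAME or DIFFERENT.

Term A:
  start: (λ.(λ.1) (λ.0) 0 ((λ.λ.0) (λ.0))) ((λ.λ.λ.1) (λ.λ.1))
  →1  (λ.(λ.λ.λ.1) (λ.λ.1)) (λ.0) ((λ.λ.λ.1) (λ.λ.1)) ((λ.λ.0) (λ.0))
  →2  (λ.λ.λ.1) (λ.λ.1) ((λ.λ.λ.1) (λ.λ.1)) ((λ.λ.0) (λ.0))
  →3  (λ.λ.1) ((λ.λ.λ.1) (λ.λ.1)) ((λ.λ.0) (λ.0))
  →4  (λ.(λ.λ.λ.1) (λ.λ.1)) ((λ.λ.0) (λ.0))
  →5  (λ.λ.λ.1) (λ.λ.1)
  →6  λ.λ.1

Term B:
  start: (λ.0 0) (λ.λ.1 0)
  →1  (λ.λ.1 0) (λ.λ.1 0)
  →2  λ.(λ.λ.1 0) 0
  →3  λ.λ.1 0

Answer: DIFFERENT — A ⇓ λ.λ.1, B ⇓ λ.λ.1 0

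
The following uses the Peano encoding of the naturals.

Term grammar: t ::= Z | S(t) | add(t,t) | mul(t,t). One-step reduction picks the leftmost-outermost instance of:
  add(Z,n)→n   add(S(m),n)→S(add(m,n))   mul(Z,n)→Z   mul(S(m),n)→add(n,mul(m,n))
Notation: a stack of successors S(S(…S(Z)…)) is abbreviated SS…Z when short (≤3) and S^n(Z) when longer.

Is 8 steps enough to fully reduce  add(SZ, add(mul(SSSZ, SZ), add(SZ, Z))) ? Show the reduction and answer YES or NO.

  start: add(SZ, add(mul(SSSZ, SZ), add(SZ, Z)))
  →1  S(add(Z, add(mul(SSSZ, SZ), add(SZ, Z))))
  →2  S(add(mul(SSSZ, SZ), add(SZ, Z)))
  →3  S(add(add(SZ, mul(SSZ, SZ)), add(SZ, Z)))
  →4  S(add(S(add(Z, mul(SSZ, SZ))), add(SZ, Z)))
  →5  S(S(add(add(Z, mul(SSZ, SZ)), add(SZ, Z))))
  →6  S(S(add(mul(SSZ, SZ), add(SZ, Z))))
  →7  S(S(add(add(SZ, mul(SZ, SZ)), add(SZ, Z))))
  →8  S(S(add(S(add(Z, mul(SZ, SZ))), add(SZ, Z))))

Answer: NO — after 8 steps the term is S(S(add(S(add(Z, mul(SZ, SZ))), add(SZ, Z)))), not yet normal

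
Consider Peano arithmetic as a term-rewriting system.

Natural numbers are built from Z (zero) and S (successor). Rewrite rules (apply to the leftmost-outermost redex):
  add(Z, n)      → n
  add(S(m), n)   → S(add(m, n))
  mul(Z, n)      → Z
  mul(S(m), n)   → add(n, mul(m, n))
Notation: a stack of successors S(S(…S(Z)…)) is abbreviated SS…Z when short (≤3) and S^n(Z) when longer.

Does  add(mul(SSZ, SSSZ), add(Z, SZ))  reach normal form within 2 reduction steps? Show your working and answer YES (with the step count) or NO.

Answer: NO — after 2 steps the term is add(S(add(SSZ, mul(SZ, SSSZ))), add(Z, SZ)), not yet normal

Working:
  start: add(mul(SSZ, SSSZ), add(Z, SZ))
  step 1: add(add(SSSZ, mul(SZ, SSSZ)), add(Z, SZ))
  step 2: add(S(add(SSZ, mul(SZ, SSSZ))), add(Z, SZ))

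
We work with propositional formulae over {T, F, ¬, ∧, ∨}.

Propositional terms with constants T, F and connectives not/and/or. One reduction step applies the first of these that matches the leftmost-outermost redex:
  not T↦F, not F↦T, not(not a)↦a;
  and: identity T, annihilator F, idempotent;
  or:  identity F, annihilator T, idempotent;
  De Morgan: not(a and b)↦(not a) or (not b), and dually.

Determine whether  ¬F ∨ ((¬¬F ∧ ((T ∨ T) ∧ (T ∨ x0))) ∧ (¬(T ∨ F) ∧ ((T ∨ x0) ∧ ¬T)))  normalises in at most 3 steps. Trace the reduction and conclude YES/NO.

  start: ¬F ∨ ((¬¬F ∧ ((T ∨ T) ∧ (T ∨ x0))) ∧ (¬(T ∨ F) ∧ ((T ∨ x0) ∧ ¬T)))
  step 1: T ∨ ((¬¬F ∧ ((T ∨ T) ∧ (T ∨ x0))) ∧ (¬(T ∨ F) ∧ ((T ∨ x0) ∧ ¬T)))
  step 2: T

Answer: YES — reaches normal form T in 2 ≤ 3 steps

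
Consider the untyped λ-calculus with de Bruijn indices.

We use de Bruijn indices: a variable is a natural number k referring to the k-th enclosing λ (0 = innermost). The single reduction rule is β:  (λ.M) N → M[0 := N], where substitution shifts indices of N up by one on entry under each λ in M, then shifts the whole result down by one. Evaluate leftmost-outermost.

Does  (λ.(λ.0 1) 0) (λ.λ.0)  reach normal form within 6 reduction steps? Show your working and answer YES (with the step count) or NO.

  start: (λ.(λ.0 1) 0) (λ.λ.0)
  [1] (λ.0 (λ.λ.0)) (λ.λ.0)
  [2] (λ.λ.0) (λ.λ.0)
  [3] λ.0

Answer: YES — reaches normal form λ.0 in 3 ≤ 6 steps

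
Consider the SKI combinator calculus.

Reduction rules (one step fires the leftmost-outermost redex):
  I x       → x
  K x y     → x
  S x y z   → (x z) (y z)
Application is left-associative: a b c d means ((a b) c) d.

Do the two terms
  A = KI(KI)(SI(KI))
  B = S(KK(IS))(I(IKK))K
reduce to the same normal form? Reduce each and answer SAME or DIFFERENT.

Answer: DIFFERENT — A ⇓ SI(KI), B ⇓ K

Reduction:
Term A:
  start: KI(KI)(SI(KI))
  [1] I(SI(KI))
  [2] SI(KI)

Term B:
  start: S(KK(IS))(I(IKK))K
  [1] KK(IS)K(I(IKK)K)
  [2] KK(I(IKK)K)
  [3] K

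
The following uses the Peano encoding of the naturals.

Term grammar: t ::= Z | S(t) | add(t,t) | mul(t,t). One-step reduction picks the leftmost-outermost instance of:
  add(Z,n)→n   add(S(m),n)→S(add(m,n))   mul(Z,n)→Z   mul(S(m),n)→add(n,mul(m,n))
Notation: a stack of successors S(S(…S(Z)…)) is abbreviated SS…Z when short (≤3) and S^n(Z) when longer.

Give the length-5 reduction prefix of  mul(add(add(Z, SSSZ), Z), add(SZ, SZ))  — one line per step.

  start: mul(add(add(Z, SSSZ), Z), add(SZ, SZ))
  [1] mul(add(SSSZ, Z), add(SZ, SZ))
  [2] mul(S(add(SSZ, Z)), add(SZ, SZ))
  [3] add(add(SZ, SZ), mul(add(SSZ, Z), add(SZ, SZ)))
  [4] add(S(add(Z, SZ)), mul(add(SSZ, Z), add(SZ, SZ)))
  [5] S(add(add(Z, SZ), mul(add(SSZ, Z), add(SZ, SZ))))

Answer: after 5 steps: S(add(add(Z, SZ), mul(add(SSZ, Z), add(SZ, SZ))))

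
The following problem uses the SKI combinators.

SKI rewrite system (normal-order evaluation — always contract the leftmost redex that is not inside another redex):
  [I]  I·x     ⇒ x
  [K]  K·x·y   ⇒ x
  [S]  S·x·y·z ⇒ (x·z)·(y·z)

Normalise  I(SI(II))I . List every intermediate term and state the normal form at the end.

Answer: normal form = I  (in 6 steps)

Reduction:
  start: I(SI(II))I
  →1  SI(II)I
  →2  II(III)
  →3  I(III)
  →4  III
  →5  II
  →6  I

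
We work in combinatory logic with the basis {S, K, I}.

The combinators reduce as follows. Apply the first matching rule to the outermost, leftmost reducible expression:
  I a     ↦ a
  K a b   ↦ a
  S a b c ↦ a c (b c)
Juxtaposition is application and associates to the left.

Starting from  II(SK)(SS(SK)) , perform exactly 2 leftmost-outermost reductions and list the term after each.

Answer: after 2 steps: SK(SS(SK))

Reduction:
  start: II(SK)(SS(SK))
  [1] I(SK)(SS(SK))
  [2] SK(SS(SK))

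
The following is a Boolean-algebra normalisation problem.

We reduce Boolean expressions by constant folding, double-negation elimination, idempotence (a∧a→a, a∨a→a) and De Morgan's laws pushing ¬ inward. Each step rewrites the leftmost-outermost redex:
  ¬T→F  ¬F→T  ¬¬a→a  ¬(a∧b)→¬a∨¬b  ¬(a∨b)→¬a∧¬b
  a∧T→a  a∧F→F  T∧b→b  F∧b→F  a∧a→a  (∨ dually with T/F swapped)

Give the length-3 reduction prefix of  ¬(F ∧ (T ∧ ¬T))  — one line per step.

  start: ¬(F ∧ (T ∧ ¬T))
  step 1: ¬F ∨ ¬(T ∧ ¬T)
  step 2: T ∨ ¬(T ∧ ¬T)
  step 3: T

Answer: after 3 steps: T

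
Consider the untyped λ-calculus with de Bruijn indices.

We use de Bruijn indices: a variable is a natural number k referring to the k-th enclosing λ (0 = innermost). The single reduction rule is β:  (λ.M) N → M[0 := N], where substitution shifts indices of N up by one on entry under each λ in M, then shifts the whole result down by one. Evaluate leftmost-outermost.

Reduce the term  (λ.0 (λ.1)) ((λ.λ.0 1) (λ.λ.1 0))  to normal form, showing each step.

  start: (λ.0 (λ.1)) ((λ.λ.0 1) (λ.λ.1 0))
  step 1: (λ.λ.0 1) (λ.λ.1 0) (λ.(λ.λ.0 1) (λ.λ.1 0))
  step 2: (λ.0 (λ.λ.1 0)) (λ.(λ.λ.0 1) (λ.λ.1 0))
  step 3: (λ.(λ.λ.0 1) (λ.λ.1 0)) (λ.λ.1 0)
  step 4: (λ.λ.0 1) (λ.λ.1 0)
  step 5: λ.0 (λ.λ.1 0)

Answer: normal form = λ.0 (λ.λ.1 0)  (in 5 steps)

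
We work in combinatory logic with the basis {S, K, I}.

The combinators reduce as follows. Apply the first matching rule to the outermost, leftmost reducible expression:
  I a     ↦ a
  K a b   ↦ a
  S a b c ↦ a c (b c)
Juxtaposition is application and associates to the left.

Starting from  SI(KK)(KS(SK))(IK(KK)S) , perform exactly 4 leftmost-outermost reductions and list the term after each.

  start: SI(KK)(KS(SK))(IK(KK)S)
  [1] I(KS(SK))(KK(KS(SK)))(IK(KK)S)
  [2] KS(SK)(KK(KS(SK)))(IK(KK)S)
  [3] S(KK(KS(SK)))(IK(KK)S)
  [4] SK(IK(KK)S)

Answer: after 4 steps: SK(IK(KK)S)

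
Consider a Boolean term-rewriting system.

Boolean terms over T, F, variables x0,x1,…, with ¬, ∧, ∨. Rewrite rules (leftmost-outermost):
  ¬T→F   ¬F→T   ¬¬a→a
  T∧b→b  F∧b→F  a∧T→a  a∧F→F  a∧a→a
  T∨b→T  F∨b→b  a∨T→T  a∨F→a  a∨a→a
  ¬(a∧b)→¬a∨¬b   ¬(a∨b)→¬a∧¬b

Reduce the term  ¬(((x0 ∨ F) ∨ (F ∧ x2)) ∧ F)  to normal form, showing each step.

  start: ¬(((x0 ∨ F) ∨ (F ∧ x2)) ∧ F)
  →1  ¬((x0 ∨ F) ∨ (F ∧ x2)) ∨ ¬F
  →2  (¬(x0 ∨ F) ∧ ¬(F ∧ x2)) ∨ ¬F
  →3  ((¬x0 ∧ ¬F) ∧ ¬(F ∧ x2)) ∨ ¬F
  →4  ((¬x0 ∧ T) ∧ ¬(F ∧ x2)) ∨ ¬F
  →5  (¬x0 ∧ ¬(F ∧ x2)) ∨ ¬F
  →6  (¬x0 ∧ (¬F ∨ ¬x2)) ∨ ¬F
  →7  (¬x0 ∧ (T ∨ ¬x2)) ∨ ¬F
  →8  (¬x0 ∧ T) ∨ ¬F
  →9  ¬x0 ∨ ¬F
  →10  ¬x0 ∨ T
  →11  T

Answer: normal form = T  (in 11 steps)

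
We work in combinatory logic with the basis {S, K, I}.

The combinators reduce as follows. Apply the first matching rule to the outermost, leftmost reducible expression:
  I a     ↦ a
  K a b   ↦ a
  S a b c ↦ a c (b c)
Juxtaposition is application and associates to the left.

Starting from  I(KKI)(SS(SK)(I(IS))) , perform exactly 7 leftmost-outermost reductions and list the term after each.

  start: I(KKI)(SS(SK)(I(IS)))
  step 1: KKI(SS(SK)(I(IS)))
  step 2: K(SS(SK)(I(IS)))
  step 3: K(S(I(IS))(SK(I(IS))))
  step 4: K(S(IS)(SK(I(IS))))
  step 5: K(SS(SK(I(IS))))
  step 6: K(SS(SK(IS)))
  step 7: K(SS(SKS))

Answer: after 7 steps: K(SS(SKS))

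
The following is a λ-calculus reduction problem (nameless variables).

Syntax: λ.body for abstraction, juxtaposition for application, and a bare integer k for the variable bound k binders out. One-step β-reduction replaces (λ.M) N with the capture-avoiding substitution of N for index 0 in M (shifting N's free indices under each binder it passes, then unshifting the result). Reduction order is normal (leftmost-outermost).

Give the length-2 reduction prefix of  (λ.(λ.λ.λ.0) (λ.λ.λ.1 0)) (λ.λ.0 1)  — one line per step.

Answer: after 2 steps: λ.λ.0

Derivation:
  start: (λ.(λ.λ.λ.0) (λ.λ.λ.1 0)) (λ.λ.0 1)
  step 1: (λ.λ.λ.0) (λ.λ.λ.1 0)
  step 2: λ.λ.0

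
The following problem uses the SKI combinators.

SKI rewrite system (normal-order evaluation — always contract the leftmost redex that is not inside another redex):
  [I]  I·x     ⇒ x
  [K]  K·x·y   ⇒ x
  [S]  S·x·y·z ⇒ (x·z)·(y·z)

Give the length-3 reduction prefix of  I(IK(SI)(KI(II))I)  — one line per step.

  start: I(IK(SI)(KI(II))I)
  →1  IK(SI)(KI(II))I
  →2  K(SI)(KI(II))I
  →3  SII

Answer: after 3 steps: SII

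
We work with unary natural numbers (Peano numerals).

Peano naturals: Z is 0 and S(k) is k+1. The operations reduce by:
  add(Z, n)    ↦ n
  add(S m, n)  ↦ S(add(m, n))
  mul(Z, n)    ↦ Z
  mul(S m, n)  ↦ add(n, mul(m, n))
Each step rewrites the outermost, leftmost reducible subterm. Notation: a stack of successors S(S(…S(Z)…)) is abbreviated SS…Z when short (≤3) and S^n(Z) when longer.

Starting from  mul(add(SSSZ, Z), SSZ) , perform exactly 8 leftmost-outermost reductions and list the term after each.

  start: mul(add(SSSZ, Z), SSZ)
  step 1: mul(S(add(SSZ, Z)), SSZ)
  step 2: add(SSZ, mul(add(SSZ, Z), SSZ))
  step 3: S(add(SZ, mul(add(SSZ, Z), SSZ)))
  step 4: S(S(add(Z, mul(add(SSZ, Z), SSZ))))
  step 5: S(S(mul(add(SSZ, Z), SSZ)))
  step 6: S(S(mul(S(add(SZ, Z)), SSZ)))
  step 7: S(S(add(SSZ, mul(add(SZ, Z), SSZ))))
  step 8: S(S(S(add(SZ, mul(add(SZ, Z), SSZ)))))

Answer: after 8 steps: S(S(S(add(SZ, mul(add(SZ, Z), SSZ)))))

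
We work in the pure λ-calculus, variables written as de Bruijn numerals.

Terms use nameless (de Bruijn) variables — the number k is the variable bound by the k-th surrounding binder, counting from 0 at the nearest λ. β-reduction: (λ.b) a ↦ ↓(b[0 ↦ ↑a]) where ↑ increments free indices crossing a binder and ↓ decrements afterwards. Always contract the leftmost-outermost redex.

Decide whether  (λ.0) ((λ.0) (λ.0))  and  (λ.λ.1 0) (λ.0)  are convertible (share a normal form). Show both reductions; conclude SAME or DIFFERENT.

Answer: SAME — A ⇓ λ.0, B ⇓ λ.0

Working:
Term A:
  start: (λ.0) ((λ.0) (λ.0))
  [1] (λ.0) (λ.0)
  [2] λ.0

Term B:
  start: (λ.λ.1 0) (λ.0)
  [1] λ.(λ.0) 0
  [2] λ.0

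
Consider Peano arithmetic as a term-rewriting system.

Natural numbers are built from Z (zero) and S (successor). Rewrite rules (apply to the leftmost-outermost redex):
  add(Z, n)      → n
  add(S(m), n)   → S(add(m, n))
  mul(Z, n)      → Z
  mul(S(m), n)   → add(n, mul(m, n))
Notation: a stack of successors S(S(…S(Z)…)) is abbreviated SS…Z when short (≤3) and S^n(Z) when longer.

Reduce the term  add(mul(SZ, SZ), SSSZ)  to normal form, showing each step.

  start: add(mul(SZ, SZ), SSSZ)
  →1  add(add(SZ, mul(Z, SZ)), SSSZ)
  →2  add(S(add(Z, mul(Z, SZ))), SSSZ)
  →3  S(add(add(Z, mul(Z, SZ)), SSSZ))
  →4  S(add(mul(Z, SZ), SSSZ))
  →5  S(add(Z, SSSZ))
  →6  S^4(Z)

Answer: normal form = S^4(Z)  (in 6 steps)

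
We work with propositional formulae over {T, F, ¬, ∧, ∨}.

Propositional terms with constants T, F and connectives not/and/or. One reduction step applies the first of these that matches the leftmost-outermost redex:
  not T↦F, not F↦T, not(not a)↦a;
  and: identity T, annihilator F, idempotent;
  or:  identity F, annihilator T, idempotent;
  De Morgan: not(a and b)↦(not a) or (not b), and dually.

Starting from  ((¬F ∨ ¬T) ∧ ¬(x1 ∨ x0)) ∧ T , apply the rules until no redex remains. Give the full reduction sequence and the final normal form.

  start: ((¬F ∨ ¬T) ∧ ¬(x1 ∨ x0)) ∧ T
  step 1: (¬F ∨ ¬T) ∧ ¬(x1 ∨ x0)
  step 2: (T ∨ ¬T) ∧ ¬(x1 ∨ x0)
  step 3: T ∧ ¬(x1 ∨ x0)
  step 4: ¬(x1 ∨ x0)
  step 5: ¬x1 ∧ ¬x0

Answer: normal form = ¬x1 ∧ ¬x0  (in 5 steps)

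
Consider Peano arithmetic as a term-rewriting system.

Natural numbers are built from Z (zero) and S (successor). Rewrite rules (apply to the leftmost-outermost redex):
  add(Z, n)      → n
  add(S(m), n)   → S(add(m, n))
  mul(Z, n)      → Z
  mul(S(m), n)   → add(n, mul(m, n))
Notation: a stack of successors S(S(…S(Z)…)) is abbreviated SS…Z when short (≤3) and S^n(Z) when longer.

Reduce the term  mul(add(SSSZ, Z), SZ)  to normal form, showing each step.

  start: mul(add(SSSZ, Z), SZ)
  step 1: mul(S(add(SSZ, Z)), SZ)
  step 2: add(SZ, mul(add(SSZ, Z), SZ))
  step 3: S(add(Z, mul(add(SSZ, Z), SZ)))
  step 4: S(mul(add(SSZ, Z), SZ))
  step 5: S(mul(S(add(SZ, Z)), SZ))
  step 6: S(add(SZ, mul(add(SZ, Z), SZ)))
  step 7: S(S(add(Z, mul(add(SZ, Z), SZ))))
  step 8: S(S(mul(add(SZ, Z), SZ)))
  step 9: S(S(mul(S(add(Z, Z)), SZ)))
  step 10: S(S(add(SZ, mul(add(Z, Z), SZ))))
  step 11: S(S(S(add(Z, mul(add(Z, Z), SZ)))))
  step 12: S(S(S(mul(add(Z, Z), SZ))))
  step 13: S(S(S(mul(Z, SZ))))
  step 14: SSSZ

Answer: normal form = SSSZ  (in 14 steps)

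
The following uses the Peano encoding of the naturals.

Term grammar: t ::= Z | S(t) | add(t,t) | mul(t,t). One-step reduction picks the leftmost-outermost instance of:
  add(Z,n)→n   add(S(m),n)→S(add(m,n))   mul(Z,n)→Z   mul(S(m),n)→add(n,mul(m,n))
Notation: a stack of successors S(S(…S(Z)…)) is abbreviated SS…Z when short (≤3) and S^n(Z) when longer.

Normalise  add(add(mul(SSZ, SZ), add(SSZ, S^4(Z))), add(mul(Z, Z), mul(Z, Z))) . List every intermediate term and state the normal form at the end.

Answer: normal form = S^8(Z)  (in 25 steps)

Working:
  start: add(add(mul(SSZ, SZ), add(SSZ, S^4(Z))), add(mul(Z, Z), mul(Z, Z)))
  step 1: add(add(add(SZ, mul(SZ, SZ)), add(SSZ, S^4(Z))), add(mul(Z, Z), mul(Z, Z)))
  step 2: add(add(S(add(Z, mul(SZ, SZ))), add(SSZ, S^4(Z))), add(mul(Z, Z), mul(Z, Z)))
  step 3: add(S(add(add(Z, mul(SZ, SZ)), add(SSZ, S^4(Z)))), add(mul(Z, Z), mul(Z, Z)))
  step 4: S(add(add(add(Z, mul(SZ, SZ)), add(SSZ, S^4(Z))), add(mul(Z, Z), mul(Z, Z))))
  step 5: S(add(add(mul(SZ, SZ), add(SSZ, S^4(Z))), add(mul(Z, Z), mul(Z, Z))))
  step 6: S(add(add(add(SZ, mul(Z, SZ)), add(SSZ, S^4(Z))), add(mul(Z, Z), mul(Z, Z))))
  step 7: S(add(add(S(add(Z, mul(Z, SZ))), add(SSZ, S^4(Z))), add(mul(Z, Z), mul(Z, Z))))
  step 8: S(add(S(add(add(Z, mul(Z, SZ)), add(SSZ, S^4(Z)))), add(mul(Z, Z), mul(Z, Z))))
  step 9: S(S(add(add(add(Z, mul(Z, SZ)), add(SSZ, S^4(Z))), add(mul(Z, Z), mul(Z, Z)))))
  step 10: S(S(add(add(mul(Z, SZ), add(SSZ, S^4(Z))), add(mul(Z, Z), mul(Z, Z)))))
  step 11: S(S(add(add(Z, add(SSZ, S^4(Z))), add(mul(Z, Z), mul(Z, Z)))))
  step 12: S(S(add(add(SSZ, S^4(Z)), add(mul(Z, Z), mul(Z, Z)))))
  step 13: S(S(add(S(add(SZ, S^4(Z))), add(mul(Z, Z), mul(Z, Z)))))
  step 14: S(S(S(add(add(SZ, S^4(Z)), add(mul(Z, Z), mul(Z, Z))))))
  step 15: S(S(S(add(S(add(Z, S^4(Z))), add(mul(Z, Z), mul(Z, Z))))))
  step 16: S(S(S(S(add(add(Z, S^4(Z)), add(mul(Z, Z), mul(Z, Z)))))))
  step 17: S(S(S(S(add(S^4(Z), add(mul(Z, Z), mul(Z, Z)))))))
  step 18: S(S(S(S(S(add(SSSZ, add(mul(Z, Z), mul(Z, Z))))))))
  step 19: S(S(S(S(S(S(add(SSZ, add(mul(Z, Z), mul(Z, Z)))))))))
  step 20: S(S(S(S(S(S(S(add(SZ, add(mul(Z, Z), mul(Z, Z))))))))))
  step 21: S(S(S(S(S(S(S(S(add(Z, add(mul(Z, Z), mul(Z, Z)))))))))))
  step 22: S(S(S(S(S(S(S(S(add(mul(Z, Z), mul(Z, Z))))))))))
  step 23: S(S(S(S(S(S(S(S(add(Z, mul(Z, Z))))))))))
  step 24: S(S(S(S(S(S(S(S(mul(Z, Z)))))))))
  step 25: S^8(Z)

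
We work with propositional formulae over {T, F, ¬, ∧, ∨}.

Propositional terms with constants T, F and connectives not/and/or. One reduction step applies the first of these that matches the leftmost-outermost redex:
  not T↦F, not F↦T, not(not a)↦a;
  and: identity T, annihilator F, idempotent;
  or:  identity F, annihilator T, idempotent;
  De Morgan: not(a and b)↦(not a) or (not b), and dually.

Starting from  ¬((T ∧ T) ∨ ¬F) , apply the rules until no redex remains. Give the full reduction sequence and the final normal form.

  start: ¬((T ∧ T) ∨ ¬F)
  [1] ¬(T ∧ T) ∧ ¬¬F
  [2] (¬T ∨ ¬T) ∧ ¬¬F
  [3] ¬T ∧ ¬¬F
  [4] F ∧ ¬¬F
  [5] F

Answer: normal form = F  (in 5 steps)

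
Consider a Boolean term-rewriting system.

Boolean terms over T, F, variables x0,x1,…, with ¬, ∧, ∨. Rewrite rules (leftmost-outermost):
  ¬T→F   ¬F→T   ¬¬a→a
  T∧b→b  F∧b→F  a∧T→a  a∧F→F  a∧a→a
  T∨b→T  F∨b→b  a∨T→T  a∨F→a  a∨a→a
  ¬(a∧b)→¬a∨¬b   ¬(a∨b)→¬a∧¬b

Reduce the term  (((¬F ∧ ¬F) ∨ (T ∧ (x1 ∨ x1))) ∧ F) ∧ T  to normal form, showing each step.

  start: (((¬F ∧ ¬F) ∨ (T ∧ (x1 ∨ x1))) ∧ F) ∧ T
  step 1: ((¬F ∧ ¬F) ∨ (T ∧ (x1 ∨ x1))) ∧ F
  step 2: F

Answer: normal form = F  (in 2 steps)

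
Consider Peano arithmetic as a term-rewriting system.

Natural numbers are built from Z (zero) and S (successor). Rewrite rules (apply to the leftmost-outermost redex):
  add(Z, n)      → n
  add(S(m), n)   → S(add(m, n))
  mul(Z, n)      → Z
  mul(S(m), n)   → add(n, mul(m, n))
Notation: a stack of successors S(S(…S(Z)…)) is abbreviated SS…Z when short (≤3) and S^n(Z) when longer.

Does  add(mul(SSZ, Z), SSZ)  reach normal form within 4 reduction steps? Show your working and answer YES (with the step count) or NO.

  start: add(mul(SSZ, Z), SSZ)
  step 1: add(add(Z, mul(SZ, Z)), SSZ)
  step 2: add(mul(SZ, Z), SSZ)
  step 3: add(add(Z, mul(Z, Z)), SSZ)
  step 4: add(mul(Z, Z), SSZ)

Answer: NO — after 4 steps the term is add(mul(Z, Z), SSZ), not yet normal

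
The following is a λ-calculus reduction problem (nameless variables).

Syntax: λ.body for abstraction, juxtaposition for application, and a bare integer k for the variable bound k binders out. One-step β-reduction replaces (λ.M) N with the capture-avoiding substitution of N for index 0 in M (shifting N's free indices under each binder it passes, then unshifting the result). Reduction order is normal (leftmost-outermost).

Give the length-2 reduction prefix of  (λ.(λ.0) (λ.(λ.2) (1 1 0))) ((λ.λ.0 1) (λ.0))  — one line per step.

  start: (λ.(λ.0) (λ.(λ.2) (1 1 0))) ((λ.λ.0 1) (λ.0))
  →1  (λ.0) (λ.(λ.(λ.λ.0 1) (λ.0)) ((λ.λ.0 1) (λ.0) ((λ.λ.0 1) (λ.0)) 0))
  →2  λ.(λ.(λ.λ.0 1) (λ.0)) ((λ.λ.0 1) (λ.0) ((λ.λ.0 1) (λ.0)) 0)

Answer: after 2 steps: λ.(λ.(λ.λ.0 1) (λ.0)) ((λ.λ.0 1) (λ.0) ((λ.λ.0 1) (λ.0)) 0)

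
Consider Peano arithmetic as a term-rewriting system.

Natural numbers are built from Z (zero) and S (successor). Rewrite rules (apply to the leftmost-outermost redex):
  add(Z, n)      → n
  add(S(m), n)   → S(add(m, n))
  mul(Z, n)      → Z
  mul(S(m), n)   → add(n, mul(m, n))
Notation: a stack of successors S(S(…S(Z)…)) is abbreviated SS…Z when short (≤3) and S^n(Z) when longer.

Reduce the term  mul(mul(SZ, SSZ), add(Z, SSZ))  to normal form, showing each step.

  start: mul(mul(SZ, SSZ), add(Z, SSZ))
  step 1: mul(add(SSZ, mul(Z, SSZ)), add(Z, SSZ))
  step 2: mul(S(add(SZ, mul(Z, SSZ))), add(Z, SSZ))
  step 3: add(add(Z, SSZ), mul(add(SZ, mul(Z, SSZ)), add(Z, SSZ)))
  step 4: add(SSZ, mul(add(SZ, mul(Z, SSZ)), add(Z, SSZ)))
  step 5: S(add(SZ, mul(add(SZ, mul(Z, SSZ)), add(Z, SSZ))))
  step 6: S(S(add(Z, mul(add(SZ, mul(Z, SSZ)), add(Z, SSZ)))))
  step 7: S(S(mul(add(SZ, mul(Z, SSZ)), add(Z, SSZ))))
  step 8: S(S(mul(S(add(Z, mul(Z, SSZ))), add(Z, SSZ))))
  step 9: S(S(add(add(Z, SSZ), mul(add(Z, mul(Z, SSZ)), add(Z, SSZ)))))
  step 10: S(S(add(SSZ, mul(add(Z, mul(Z, SSZ)), add(Z, SSZ)))))
  step 11: S(S(S(add(SZ, mul(add(Z, mul(Z, SSZ)), add(Z, SSZ))))))
  step 12: S(S(S(S(add(Z, mul(add(Z, mul(Z, SSZ)), add(Z, SSZ)))))))
  step 13: S(S(S(S(mul(add(Z, mul(Z, SSZ)), add(Z, SSZ))))))
  step 14: S(S(S(S(mul(mul(Z, SSZ), add(Z, SSZ))))))
  step 15: S(S(S(S(mul(Z, add(Z, SSZ))))))
  step 16: S^4(Z)

Answer: normal form = S^4(Z)  (in 16 steps)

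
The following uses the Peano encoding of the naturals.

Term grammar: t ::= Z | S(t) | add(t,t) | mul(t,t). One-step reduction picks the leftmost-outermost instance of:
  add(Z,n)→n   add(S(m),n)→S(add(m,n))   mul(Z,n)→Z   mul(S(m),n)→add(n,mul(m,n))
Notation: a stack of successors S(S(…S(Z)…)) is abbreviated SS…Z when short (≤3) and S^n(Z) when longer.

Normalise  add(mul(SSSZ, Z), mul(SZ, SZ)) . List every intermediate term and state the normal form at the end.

Answer: normal form = SZ  (in 12 steps)

Reduction:
  start: add(mul(SSSZ, Z), mul(SZ, SZ))
  →1  add(add(Z, mul(SSZ, Z)), mul(SZ, SZ))
  →2  add(mul(SSZ, Z), mul(SZ, SZ))
  →3  add(add(Z, mul(SZ, Z)), mul(SZ, SZ))
  →4  add(mul(SZ, Z), mul(SZ, SZ))
  →5  add(add(Z, mul(Z, Z)), mul(SZ, SZ))
  →6  add(mul(Z, Z), mul(SZ, SZ))
  →7  add(Z, mul(SZ, SZ))
  →8  mul(SZ, SZ)
  →9  add(SZ, mul(Z, SZ))
  →10  S(add(Z, mul(Z, SZ)))
  →11  S(mul(Z, SZ))
  →12  SZ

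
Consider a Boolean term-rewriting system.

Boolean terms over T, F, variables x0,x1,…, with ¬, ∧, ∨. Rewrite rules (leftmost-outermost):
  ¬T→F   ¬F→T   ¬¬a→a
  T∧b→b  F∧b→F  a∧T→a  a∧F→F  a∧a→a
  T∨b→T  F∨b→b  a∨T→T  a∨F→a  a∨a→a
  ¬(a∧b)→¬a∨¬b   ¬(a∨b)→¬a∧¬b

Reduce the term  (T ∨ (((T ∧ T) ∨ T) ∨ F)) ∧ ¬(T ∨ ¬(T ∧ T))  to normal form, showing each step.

Answer: normal form = F  (in 5 steps)

Working:
  start: (T ∨ (((T ∧ T) ∨ T) ∨ F)) ∧ ¬(T ∨ ¬(T ∧ T))
  step 1: T ∧ ¬(T ∨ ¬(T ∧ T))
  step 2: ¬(T ∨ ¬(T ∧ T))
  step 3: ¬T ∧ ¬¬(T ∧ T)
  step 4: F ∧ ¬¬(T ∧ T)
  step 5: F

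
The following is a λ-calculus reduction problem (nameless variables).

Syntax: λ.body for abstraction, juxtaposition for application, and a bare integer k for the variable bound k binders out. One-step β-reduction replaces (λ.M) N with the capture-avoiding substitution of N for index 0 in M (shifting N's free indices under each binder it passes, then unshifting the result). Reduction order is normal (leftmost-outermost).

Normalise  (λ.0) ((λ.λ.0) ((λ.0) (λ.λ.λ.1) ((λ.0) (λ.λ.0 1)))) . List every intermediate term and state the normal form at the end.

Answer: normal form = λ.0  (in 2 steps)

Working:
  start: (λ.0) ((λ.λ.0) ((λ.0) (λ.λ.λ.1) ((λ.0) (λ.λ.0 1))))
  →1  (λ.λ.0) ((λ.0) (λ.λ.λ.1) ((λ.0) (λ.λ.0 1)))
  →2  λ.0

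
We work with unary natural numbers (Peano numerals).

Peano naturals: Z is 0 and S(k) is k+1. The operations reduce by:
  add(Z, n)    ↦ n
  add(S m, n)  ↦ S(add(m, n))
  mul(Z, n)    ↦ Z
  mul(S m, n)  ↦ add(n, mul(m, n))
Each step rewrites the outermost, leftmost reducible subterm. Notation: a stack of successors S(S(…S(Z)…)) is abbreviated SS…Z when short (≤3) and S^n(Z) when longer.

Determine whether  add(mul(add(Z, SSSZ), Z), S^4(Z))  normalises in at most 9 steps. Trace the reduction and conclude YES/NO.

  start: add(mul(add(Z, SSSZ), Z), S^4(Z))
  step 1: add(mul(SSSZ, Z), S^4(Z))
  step 2: add(add(Z, mul(SSZ, Z)), S^4(Z))
  step 3: add(mul(SSZ, Z), S^4(Z))
  step 4: add(add(Z, mul(SZ, Z)), S^4(Z))
  step 5: add(mul(SZ, Z), S^4(Z))
  step 6: add(add(Z, mul(Z, Z)), S^4(Z))
  step 7: add(mul(Z, Z), S^4(Z))
  step 8: add(Z, S^4(Z))
  step 9: S^4(Z)

Answer: YES — reaches normal form S^4(Z) in 9 ≤ 9 steps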